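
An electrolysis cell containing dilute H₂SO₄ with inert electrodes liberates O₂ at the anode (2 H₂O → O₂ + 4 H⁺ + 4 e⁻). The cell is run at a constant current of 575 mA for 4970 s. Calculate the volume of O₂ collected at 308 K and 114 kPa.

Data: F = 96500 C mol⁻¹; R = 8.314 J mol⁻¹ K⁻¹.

Q = I·t = 0.5750 A × 4970.0 s = 2858 C.
n(e⁻) = Q/F = 2858 / 96500 = 0.02961 mol.
4 electrons are transferred per O₂ molecule, so n(O₂) = 0.02961 / 4 = 0.007403 mol.
V = nRT/P = (0.007403 × 8.314 × 308) / (114 × 10³ Pa) = 1.66 × 10⁻⁴ m³ = 0.166 L.

0.166 L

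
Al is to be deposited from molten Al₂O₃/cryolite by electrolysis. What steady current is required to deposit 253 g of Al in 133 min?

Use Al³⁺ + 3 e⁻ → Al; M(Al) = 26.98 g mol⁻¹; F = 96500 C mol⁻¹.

340 A

n(Al) = 253 / 26.98 = 9.377 mol.
n(e⁻) = 3 × 9.377 = 28.13 mol.
Q = n(e⁻)·F = 28.13 × 96500 = 2715000 C.
I = Q/t = 2715000 / 7980.0 s = 340 A.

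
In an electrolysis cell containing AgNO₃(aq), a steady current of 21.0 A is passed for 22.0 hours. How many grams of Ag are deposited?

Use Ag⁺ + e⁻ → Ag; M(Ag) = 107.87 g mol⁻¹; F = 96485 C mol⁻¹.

1860 g

Q = I·t = 21.00 A × 79200 s = 1663000 C.
n(e⁻) = Q/F = 1663000 / 96485 = 17.24 mol.
Ag⁺ + e⁻ → Ag, so n(Ag) = n(e⁻)/1 = 17.24 mol.
m = n·M = 17.24 × 107.87 = 1860 g.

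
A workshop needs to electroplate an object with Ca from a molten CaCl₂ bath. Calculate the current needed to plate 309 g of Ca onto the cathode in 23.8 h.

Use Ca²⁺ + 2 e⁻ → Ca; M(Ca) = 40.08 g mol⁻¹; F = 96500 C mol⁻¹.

17.4 A

n(Ca) = 309 / 40.08 = 7.710 mol.
n(e⁻) = 2 × 7.710 = 15.42 mol.
Q = n(e⁻)·F = 15.42 × 96500 = 1488000 C.
I = Q/t = 1488000 / 85680 s = 17.4 A.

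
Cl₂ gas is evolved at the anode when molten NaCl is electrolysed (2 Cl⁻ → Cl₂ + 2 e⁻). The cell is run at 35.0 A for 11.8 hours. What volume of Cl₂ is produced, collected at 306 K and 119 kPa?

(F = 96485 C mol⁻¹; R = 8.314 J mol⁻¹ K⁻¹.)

165 L

Q = I·t = 35.00 A × 42480 s = 1487000 C.
n(e⁻) = Q/F = 1487000 / 96485 = 15.41 mol.
2 electrons are transferred per Cl₂ molecule, so n(Cl₂) = 15.41 / 2 = 7.705 mol.
V = nRT/P = (7.705 × 8.314 × 306) / (119 × 10³ Pa) = 0.165 m³ = 165 L.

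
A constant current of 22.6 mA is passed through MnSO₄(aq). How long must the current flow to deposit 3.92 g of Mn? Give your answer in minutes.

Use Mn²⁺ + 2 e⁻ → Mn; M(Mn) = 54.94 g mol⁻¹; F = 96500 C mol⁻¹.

10200 min

n(Mn) = m/M = 3.92 / 54.94 = 0.07135 mol.
Each Mn atom requires 2 electrons, so n(e⁻) = 2 × 0.07135 = 0.1427 mol.
Q = n(e⁻)·F = 0.1427 × 96500 = 13770 C.
t = Q/I = 13770 / 0.02260 A = 609300 s = 10200 min.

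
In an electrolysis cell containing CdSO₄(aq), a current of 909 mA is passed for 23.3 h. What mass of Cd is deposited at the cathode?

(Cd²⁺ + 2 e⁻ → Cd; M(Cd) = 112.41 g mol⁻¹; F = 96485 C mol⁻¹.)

Q = I·t = 0.9090 A × 83880 s = 76250 C.
n(e⁻) = Q/F = 76250 / 96485 = 0.7902 mol.
Cd²⁺ + 2 e⁻ → Cd, so n(Cd) = n(e⁻)/2 = 0.3951 mol.
m = n·M = 0.3951 × 112.41 = 44.4 g.

44.4 g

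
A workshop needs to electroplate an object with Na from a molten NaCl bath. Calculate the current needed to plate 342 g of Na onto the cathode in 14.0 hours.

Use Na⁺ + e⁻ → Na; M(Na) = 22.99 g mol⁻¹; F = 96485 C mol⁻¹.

28.5 A

n(Na) = 342 / 22.99 = 14.88 mol.
n(e⁻) = 1 × 14.88 = 14.88 mol.
Q = n(e⁻)·F = 14.88 × 96485 = 1435000 C.
I = Q/t = 1435000 / 50400 s = 28.5 A.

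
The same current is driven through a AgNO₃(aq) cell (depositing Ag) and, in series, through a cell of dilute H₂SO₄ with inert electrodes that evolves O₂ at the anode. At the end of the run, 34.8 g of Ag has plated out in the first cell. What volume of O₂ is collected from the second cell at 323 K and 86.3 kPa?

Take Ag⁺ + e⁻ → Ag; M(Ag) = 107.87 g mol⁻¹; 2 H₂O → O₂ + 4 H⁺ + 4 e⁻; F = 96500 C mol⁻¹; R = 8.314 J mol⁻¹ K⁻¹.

2.51 L

n(Ag) = 34.8 / 107.87 = 0.3226 mol, so n(e⁻) = 1 × 0.3226 = 0.3226 mol.
The cells are in series, so the same 0.3226 mol of electrons passes through the second cell.
2 H₂O → O₂ + 4 H⁺ + 4 e⁻ — 4 mol e⁻ per mol O₂, so n(O₂) = 0.3226/4 = 0.08065 mol.
V = nRT/P = (0.08065 × 8.314 × 323) / (86.3 × 10³) = 0.00251 m³ = 2.51 L.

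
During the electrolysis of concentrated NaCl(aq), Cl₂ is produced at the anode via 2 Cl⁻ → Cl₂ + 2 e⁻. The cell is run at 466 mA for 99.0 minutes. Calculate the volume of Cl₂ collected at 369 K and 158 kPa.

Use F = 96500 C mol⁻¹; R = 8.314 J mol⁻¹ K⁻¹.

0.278 L

Q = I·t = 0.4660 A × 5940.0 s = 2768 C.
n(e⁻) = Q/F = 2768 / 96500 = 0.02868 mol.
2 electrons are transferred per Cl₂ molecule, so n(Cl₂) = 0.02868 / 2 = 0.01434 mol.
V = nRT/P = (0.01434 × 8.314 × 369) / (158 × 10³ Pa) = 2.78 × 10⁻⁴ m³ = 0.278 L.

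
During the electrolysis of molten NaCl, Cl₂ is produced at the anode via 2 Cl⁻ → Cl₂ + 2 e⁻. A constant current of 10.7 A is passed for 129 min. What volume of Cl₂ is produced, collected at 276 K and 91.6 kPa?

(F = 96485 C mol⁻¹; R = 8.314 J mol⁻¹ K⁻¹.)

Q = I·t = 10.70 A × 7740.0 s = 82820 C.
n(e⁻) = Q/F = 82820 / 96485 = 0.8584 mol.
2 electrons are transferred per Cl₂ molecule, so n(Cl₂) = 0.8584 / 2 = 0.4292 mol.
V = nRT/P = (0.4292 × 8.314 × 276) / (91.6 × 10³ Pa) = 0.0108 m³ = 10.8 L.

10.8 L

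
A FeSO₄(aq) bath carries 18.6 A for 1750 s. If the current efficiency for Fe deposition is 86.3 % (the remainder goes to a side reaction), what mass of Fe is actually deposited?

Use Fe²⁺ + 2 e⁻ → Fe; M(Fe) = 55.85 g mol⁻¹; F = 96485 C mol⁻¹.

Q = I·t = 18.60 × 1750.0 = 32550 C.
n(e⁻) = 32550/96485 = 0.3374 mol; theoretically n(Fe) = 0.3374/2 = 0.1687 mol, m_theo = 9.421 g.
At 86.3 % efficiency, m_actual = 0.863 × 9.421 = 8.13 g.

8.13 g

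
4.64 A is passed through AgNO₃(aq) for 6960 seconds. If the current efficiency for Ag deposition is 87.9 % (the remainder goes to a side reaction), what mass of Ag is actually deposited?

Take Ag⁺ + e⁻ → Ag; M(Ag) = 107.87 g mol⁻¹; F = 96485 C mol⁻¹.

Q = I·t = 4.640 × 6960.0 = 32290 C.
n(e⁻) = 32290/96485 = 0.3347 mol; theoretically n(Ag) = 0.3347/1 = 0.3347 mol, m_theo = 36.11 g.
At 87.9 % efficiency, m_actual = 0.879 × 36.11 = 31.7 g.

31.7 g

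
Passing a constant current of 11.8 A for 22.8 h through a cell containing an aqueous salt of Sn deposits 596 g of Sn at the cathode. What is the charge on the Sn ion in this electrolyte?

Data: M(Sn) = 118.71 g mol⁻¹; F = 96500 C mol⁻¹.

+2

Q = I·t = 11.80 A × 82080 s = 968500 C, so n(e⁻) = 968500/96500 = 10.04 mol.
n(Sn) deposited = 596 / 118.71 = 5.021 mol.
Electrons per atom = n(e⁻)/n(Sn) = 10.04 / 5.021 = 2.00 ≈ 2, so the ion is Sn²⁺.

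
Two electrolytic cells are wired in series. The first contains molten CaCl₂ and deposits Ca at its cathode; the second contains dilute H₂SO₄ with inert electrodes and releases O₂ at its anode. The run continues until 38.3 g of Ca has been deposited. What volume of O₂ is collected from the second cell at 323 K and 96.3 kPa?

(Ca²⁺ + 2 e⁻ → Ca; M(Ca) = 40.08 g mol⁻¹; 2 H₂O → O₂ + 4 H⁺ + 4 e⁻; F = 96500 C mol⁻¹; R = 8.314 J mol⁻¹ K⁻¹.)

n(Ca) = 38.3 / 40.08 = 0.9556 mol, so n(e⁻) = 2 × 0.9556 = 1.911 mol.
The cells are in series, so the same 1.911 mol of electrons passes through the second cell.
2 H₂O → O₂ + 4 H⁺ + 4 e⁻ — 4 mol e⁻ per mol O₂, so n(O₂) = 1.911/4 = 0.4778 mol.
V = nRT/P = (0.4778 × 8.314 × 323) / (96.3 × 10³) = 0.0133 m³ = 13.3 L.

13.3 L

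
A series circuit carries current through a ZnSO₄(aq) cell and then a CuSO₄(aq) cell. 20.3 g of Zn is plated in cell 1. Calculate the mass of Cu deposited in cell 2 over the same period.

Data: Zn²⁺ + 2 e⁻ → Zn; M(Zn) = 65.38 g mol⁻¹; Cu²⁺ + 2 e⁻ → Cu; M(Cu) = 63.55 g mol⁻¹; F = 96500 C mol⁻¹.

19.7 g

n(Zn) = 20.3 / 65.38 = 0.3105 mol.
Since Zn²⁺ + 2 e⁻ → Zn, n(e⁻) passed = 2 × 0.3105 = 0.6210 mol.
Cells in series carry the same charge, so the same 0.6210 mol of electrons passes through cell 2.
Cu²⁺ + 2 e⁻ → Cu, so n(Cu) = 0.6210 / 2 = 0.3105 mol.
m(Cu) = 0.3105 × 63.55 = 19.7 g.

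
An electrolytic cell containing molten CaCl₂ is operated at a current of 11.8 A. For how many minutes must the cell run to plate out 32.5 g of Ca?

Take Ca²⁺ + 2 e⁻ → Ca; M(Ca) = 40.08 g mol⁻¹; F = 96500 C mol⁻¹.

221 min

n(Ca) = m/M = 32.5 / 40.08 = 0.8109 mol.
Each Ca atom requires 2 electrons, so n(e⁻) = 2 × 0.8109 = 1.622 mol.
Q = n(e⁻)·F = 1.622 × 96500 = 156500 C.
t = Q/I = 156500 / 11.80 A = 13260 s = 221 min.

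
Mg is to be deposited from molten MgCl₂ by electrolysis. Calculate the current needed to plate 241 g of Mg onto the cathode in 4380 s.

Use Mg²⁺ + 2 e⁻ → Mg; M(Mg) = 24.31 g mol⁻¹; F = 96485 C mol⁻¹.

n(Mg) = 241 / 24.31 = 9.914 mol.
n(e⁻) = 2 × 9.914 = 19.83 mol.
Q = n(e⁻)·F = 19.83 × 96485 = 1913000 C.
I = Q/t = 1913000 / 4380.0 s = 437 A.

437 A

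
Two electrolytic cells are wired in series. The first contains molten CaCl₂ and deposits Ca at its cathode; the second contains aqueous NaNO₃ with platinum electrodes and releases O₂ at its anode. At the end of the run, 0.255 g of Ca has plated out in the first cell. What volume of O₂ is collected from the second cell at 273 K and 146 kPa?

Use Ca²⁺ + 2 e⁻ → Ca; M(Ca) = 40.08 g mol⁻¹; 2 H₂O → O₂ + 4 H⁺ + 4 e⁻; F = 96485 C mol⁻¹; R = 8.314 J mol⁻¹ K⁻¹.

0.0495 L

n(Ca) = 0.255 / 40.08 = 0.006362 mol, so n(e⁻) = 2 × 0.006362 = 0.01272 mol.
The cells are in series, so the same 0.01272 mol of electrons passes through the second cell.
2 H₂O → O₂ + 4 H⁺ + 4 e⁻ — 4 mol e⁻ per mol O₂, so n(O₂) = 0.01272/4 = 0.003181 mol.
V = nRT/P = (0.003181 × 8.314 × 273) / (146 × 10³) = 4.95 × 10⁻⁵ m³ = 0.0495 L.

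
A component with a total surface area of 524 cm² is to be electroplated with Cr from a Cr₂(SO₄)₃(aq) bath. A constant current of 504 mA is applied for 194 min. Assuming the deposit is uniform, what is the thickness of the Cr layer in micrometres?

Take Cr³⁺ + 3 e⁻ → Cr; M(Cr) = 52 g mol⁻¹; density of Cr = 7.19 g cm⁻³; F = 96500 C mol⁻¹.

2.80 μm

Q = I·t = 0.5040 × 11640 = 5867 C; n(e⁻) = 0.06079 mol.
n(Cr) = n(e⁻)/3 = 0.02026 mol, so m = 0.02026 × 52 = 1.054 g.
Volume = m/ρ = 1.054 / 7.19 = 0.1466 cm³.
Thickness = V/A = 0.1466 / 524 = 2.80 × 10⁻⁴ cm = 2.80 μm.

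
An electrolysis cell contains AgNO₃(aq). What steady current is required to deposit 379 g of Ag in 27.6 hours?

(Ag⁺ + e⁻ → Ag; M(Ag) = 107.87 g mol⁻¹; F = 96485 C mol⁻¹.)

n(Ag) = 379 / 107.87 = 3.513 mol.
n(e⁻) = 1 × 3.513 = 3.513 mol.
Q = n(e⁻)·F = 3.513 × 96485 = 339000 C.
I = Q/t = 339000 / 99360 s = 3.41 A.

3.41 A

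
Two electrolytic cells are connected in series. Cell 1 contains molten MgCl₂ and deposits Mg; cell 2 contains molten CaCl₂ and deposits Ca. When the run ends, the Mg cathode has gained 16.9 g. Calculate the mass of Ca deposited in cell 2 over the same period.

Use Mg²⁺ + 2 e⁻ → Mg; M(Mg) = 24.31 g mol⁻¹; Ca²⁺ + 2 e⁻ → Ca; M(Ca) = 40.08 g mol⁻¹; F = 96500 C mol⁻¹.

n(Mg) = 16.9 / 24.31 = 0.6952 mol.
Since Mg²⁺ + 2 e⁻ → Mg, n(e⁻) passed = 2 × 0.6952 = 1.390 mol.
Cells in series carry the same charge, so the same 1.390 mol of electrons passes through cell 2.
Ca²⁺ + 2 e⁻ → Ca, so n(Ca) = 1.390 / 2 = 0.6952 mol.
m(Ca) = 0.6952 × 40.08 = 27.9 g.

27.9 g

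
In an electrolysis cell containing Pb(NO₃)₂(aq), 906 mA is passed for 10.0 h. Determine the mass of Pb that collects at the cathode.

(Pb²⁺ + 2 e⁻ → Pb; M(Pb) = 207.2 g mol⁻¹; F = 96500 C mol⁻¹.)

35.0 g

Q = I·t = 0.9060 A × 36000 s = 32620 C.
n(e⁻) = Q/F = 32620 / 96500 = 0.3380 mol.
Pb²⁺ + 2 e⁻ → Pb, so n(Pb) = n(e⁻)/2 = 0.1690 mol.
m = n·M = 0.1690 × 207.2 = 35.0 g.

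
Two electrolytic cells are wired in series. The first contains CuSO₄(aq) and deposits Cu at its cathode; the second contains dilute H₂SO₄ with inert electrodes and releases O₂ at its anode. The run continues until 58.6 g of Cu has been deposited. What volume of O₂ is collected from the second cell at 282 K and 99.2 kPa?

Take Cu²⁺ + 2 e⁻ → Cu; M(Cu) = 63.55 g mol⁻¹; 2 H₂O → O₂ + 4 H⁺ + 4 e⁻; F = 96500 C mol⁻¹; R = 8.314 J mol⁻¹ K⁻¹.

10.9 L

n(Cu) = 58.6 / 63.55 = 0.9221 mol, so n(e⁻) = 2 × 0.9221 = 1.844 mol.
The cells are in series, so the same 1.844 mol of electrons passes through the second cell.
2 H₂O → O₂ + 4 H⁺ + 4 e⁻ — 4 mol e⁻ per mol O₂, so n(O₂) = 1.844/4 = 0.4611 mol.
V = nRT/P = (0.4611 × 8.314 × 282) / (99.2 × 10³) = 0.0109 m³ = 10.9 L.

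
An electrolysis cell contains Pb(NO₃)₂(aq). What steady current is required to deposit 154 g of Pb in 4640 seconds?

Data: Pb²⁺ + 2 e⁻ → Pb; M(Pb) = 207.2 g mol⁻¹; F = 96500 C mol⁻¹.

n(Pb) = 154 / 207.2 = 0.7432 mol.
n(e⁻) = 2 × 0.7432 = 1.486 mol.
Q = n(e⁻)·F = 1.486 × 96500 = 143400 C.
I = Q/t = 143400 / 4640.0 s = 30.9 A.

30.9 A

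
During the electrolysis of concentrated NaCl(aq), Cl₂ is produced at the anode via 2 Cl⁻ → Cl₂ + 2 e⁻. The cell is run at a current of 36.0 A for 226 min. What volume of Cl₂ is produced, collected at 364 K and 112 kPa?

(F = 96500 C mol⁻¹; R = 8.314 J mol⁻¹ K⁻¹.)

68.3 L

Q = I·t = 36.00 A × 13560 s = 488200 C.
n(e⁻) = Q/F = 488200 / 96500 = 5.059 mol.
2 electrons are transferred per Cl₂ molecule, so n(Cl₂) = 5.059 / 2 = 2.529 mol.
V = nRT/P = (2.529 × 8.314 × 364) / (112 × 10³ Pa) = 0.0683 m³ = 68.3 L.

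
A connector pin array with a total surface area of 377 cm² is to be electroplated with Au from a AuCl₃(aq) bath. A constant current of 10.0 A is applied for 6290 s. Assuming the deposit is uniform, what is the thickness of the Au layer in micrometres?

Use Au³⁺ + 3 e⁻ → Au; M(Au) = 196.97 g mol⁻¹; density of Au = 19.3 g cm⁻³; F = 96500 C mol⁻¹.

Q = I·t = 10.00 × 6290.0 = 62900 C; n(e⁻) = 0.6518 mol.
n(Au) = n(e⁻)/3 = 0.2173 mol, so m = 0.2173 × 196.97 = 42.80 g.
Volume = m/ρ = 42.80 / 19.3 = 2.217 cm³.
Thickness = V/A = 2.217 / 377 = 0.00588 cm = 58.8 μm.

58.8 μm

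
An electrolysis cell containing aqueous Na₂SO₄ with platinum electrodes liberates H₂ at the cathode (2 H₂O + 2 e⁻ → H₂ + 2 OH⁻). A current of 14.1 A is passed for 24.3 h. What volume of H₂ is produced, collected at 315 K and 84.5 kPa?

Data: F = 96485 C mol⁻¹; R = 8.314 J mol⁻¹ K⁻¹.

Q = I·t = 14.10 A × 87480 s = 1233000 C.
n(e⁻) = Q/F = 1233000 / 96485 = 12.78 mol.
2 electrons are transferred per H₂ molecule, so n(H₂) = 12.78 / 2 = 6.392 mol.
V = nRT/P = (6.392 × 8.314 × 315) / (84.5 × 10³ Pa) = 0.198 m³ = 198 L.

198 L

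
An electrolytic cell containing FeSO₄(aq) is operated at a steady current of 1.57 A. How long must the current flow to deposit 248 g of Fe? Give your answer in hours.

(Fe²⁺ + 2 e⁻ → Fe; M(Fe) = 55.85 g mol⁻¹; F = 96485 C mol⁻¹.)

152 h

n(Fe) = m/M = 248 / 55.85 = 4.440 mol.
Each Fe atom requires 2 electrons, so n(e⁻) = 2 × 4.440 = 8.881 mol.
Q = n(e⁻)·F = 8.881 × 96485 = 856900 C.
t = Q/I = 856900 / 1.570 A = 545800 s = 152 h.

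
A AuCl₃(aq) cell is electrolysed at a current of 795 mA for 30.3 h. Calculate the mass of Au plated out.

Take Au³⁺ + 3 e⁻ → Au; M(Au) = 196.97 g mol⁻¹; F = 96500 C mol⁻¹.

59.0 g

Q = I·t = 0.7950 A × 109080 s = 86720 C.
n(e⁻) = Q/F = 86720 / 96500 = 0.8986 mol.
Au³⁺ + 3 e⁻ → Au, so n(Au) = n(e⁻)/3 = 0.2995 mol.
m = n·M = 0.2995 × 196.97 = 59.0 g.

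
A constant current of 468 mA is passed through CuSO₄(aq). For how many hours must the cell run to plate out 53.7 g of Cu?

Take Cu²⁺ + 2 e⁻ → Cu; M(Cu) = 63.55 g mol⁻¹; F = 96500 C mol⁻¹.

96.8 h

n(Cu) = m/M = 53.7 / 63.55 = 0.8450 mol.
Each Cu atom requires 2 electrons, so n(e⁻) = 2 × 0.8450 = 1.690 mol.
Q = n(e⁻)·F = 1.690 × 96500 = 163100 C.
t = Q/I = 163100 / 0.4680 A = 348500 s = 96.8 h.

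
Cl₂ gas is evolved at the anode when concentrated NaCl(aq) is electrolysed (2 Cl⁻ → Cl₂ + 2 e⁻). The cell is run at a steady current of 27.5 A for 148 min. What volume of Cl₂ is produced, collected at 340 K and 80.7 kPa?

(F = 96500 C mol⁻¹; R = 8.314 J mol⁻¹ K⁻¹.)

Q = I·t = 27.50 A × 8880.0 s = 244200 C.
n(e⁻) = Q/F = 244200 / 96500 = 2.531 mol.
2 electrons are transferred per Cl₂ molecule, so n(Cl₂) = 2.531 / 2 = 1.265 mol.
V = nRT/P = (1.265 × 8.314 × 340) / (80.7 × 10³ Pa) = 0.0443 m³ = 44.3 L.

44.3 L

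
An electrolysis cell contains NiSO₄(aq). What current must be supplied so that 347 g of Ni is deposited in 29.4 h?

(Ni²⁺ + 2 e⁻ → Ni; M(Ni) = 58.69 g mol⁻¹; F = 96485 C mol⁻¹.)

10.8 A

n(Ni) = 347 / 58.69 = 5.912 mol.
n(e⁻) = 2 × 5.912 = 11.82 mol.
Q = n(e⁻)·F = 11.82 × 96485 = 1141000 C.
I = Q/t = 1141000 / 105840 s = 10.8 A.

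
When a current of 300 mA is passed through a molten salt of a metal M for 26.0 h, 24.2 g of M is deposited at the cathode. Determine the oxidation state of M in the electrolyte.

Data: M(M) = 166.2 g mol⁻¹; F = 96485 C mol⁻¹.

Q = I·t = 0.3000 A × 93600 s = 28080 C, so n(e⁻) = 28080/96485 = 0.2910 mol.
n(M) deposited = 24.2 / 166.2 = 0.1456 mol.
Electrons per atom = n(e⁻)/n(M) = 0.2910 / 0.1456 = 2.00 ≈ 2, so the ion is M²⁺.

+2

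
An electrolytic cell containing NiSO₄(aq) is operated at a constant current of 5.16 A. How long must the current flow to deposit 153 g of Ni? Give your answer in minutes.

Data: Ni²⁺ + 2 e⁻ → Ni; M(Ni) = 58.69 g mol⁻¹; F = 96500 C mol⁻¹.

1630 min

n(Ni) = m/M = 153 / 58.69 = 2.607 mol.
Each Ni atom requires 2 electrons, so n(e⁻) = 2 × 2.607 = 5.214 mol.
Q = n(e⁻)·F = 5.214 × 96500 = 503100 C.
t = Q/I = 503100 / 5.160 A = 97510 s = 1630 min.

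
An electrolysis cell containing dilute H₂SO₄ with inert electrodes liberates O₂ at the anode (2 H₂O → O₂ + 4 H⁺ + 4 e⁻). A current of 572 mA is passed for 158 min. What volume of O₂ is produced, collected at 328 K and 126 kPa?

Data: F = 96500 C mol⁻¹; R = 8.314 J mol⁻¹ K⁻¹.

Q = I·t = 0.5720 A × 9480.0 s = 5423 C.
n(e⁻) = Q/F = 5423 / 96500 = 0.05619 mol.
4 electrons are transferred per O₂ molecule, so n(O₂) = 0.05619 / 4 = 0.01405 mol.
V = nRT/P = (0.01405 × 8.314 × 328) / (126 × 10³ Pa) = 3.04 × 10⁻⁴ m³ = 0.304 L.

0.304 L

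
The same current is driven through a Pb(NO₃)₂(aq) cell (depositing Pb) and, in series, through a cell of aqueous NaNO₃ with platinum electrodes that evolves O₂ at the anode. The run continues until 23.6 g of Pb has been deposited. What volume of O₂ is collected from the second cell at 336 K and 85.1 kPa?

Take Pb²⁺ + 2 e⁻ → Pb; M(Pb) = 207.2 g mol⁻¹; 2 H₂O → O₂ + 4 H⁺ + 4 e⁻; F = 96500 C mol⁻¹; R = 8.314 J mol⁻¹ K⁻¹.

1.87 L

n(Pb) = 23.6 / 207.2 = 0.1139 mol, so n(e⁻) = 2 × 0.1139 = 0.2278 mol.
The cells are in series, so the same 0.2278 mol of electrons passes through the second cell.
2 H₂O → O₂ + 4 H⁺ + 4 e⁻ — 4 mol e⁻ per mol O₂, so n(O₂) = 0.2278/4 = 0.05695 mol.
V = nRT/P = (0.05695 × 8.314 × 336) / (85.1 × 10³) = 0.00187 m³ = 1.87 L.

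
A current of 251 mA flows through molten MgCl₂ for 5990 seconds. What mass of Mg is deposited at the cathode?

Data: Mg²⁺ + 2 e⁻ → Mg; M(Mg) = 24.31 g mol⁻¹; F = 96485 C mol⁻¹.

Q = I·t = 0.2510 A × 5990.0 s = 1503 C.
n(e⁻) = Q/F = 1503 / 96485 = 0.01558 mol.
Mg²⁺ + 2 e⁻ → Mg, so n(Mg) = n(e⁻)/2 = 0.007791 mol.
m = n·M = 0.007791 × 24.31 = 0.189 g.

0.189 g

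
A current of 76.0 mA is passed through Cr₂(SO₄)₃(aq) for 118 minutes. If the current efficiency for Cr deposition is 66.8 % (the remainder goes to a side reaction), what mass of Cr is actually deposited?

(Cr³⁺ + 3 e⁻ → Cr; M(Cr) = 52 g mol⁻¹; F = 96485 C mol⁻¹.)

0.0646 g

Q = I·t = 0.07600 × 7080.0 = 538.1 C.
n(e⁻) = 538.1/96485 = 0.005577 mol; theoretically n(Cr) = 0.005577/3 = 0.001859 mol, m_theo = 0.09666 g.
At 66.8 % efficiency, m_actual = 0.668 × 0.09666 = 0.0646 g.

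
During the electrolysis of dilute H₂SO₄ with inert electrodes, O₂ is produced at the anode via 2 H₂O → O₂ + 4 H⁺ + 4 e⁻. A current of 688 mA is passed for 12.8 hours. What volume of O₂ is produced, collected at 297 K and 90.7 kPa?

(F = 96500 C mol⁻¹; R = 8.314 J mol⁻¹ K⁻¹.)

Q = I·t = 0.6880 A × 46080 s = 31700 C.
n(e⁻) = Q/F = 31700 / 96500 = 0.3285 mol.
4 electrons are transferred per O₂ molecule, so n(O₂) = 0.3285 / 4 = 0.08213 mol.
V = nRT/P = (0.08213 × 8.314 × 297) / (90.7 × 10³ Pa) = 0.00224 m³ = 2.24 L.

2.24 L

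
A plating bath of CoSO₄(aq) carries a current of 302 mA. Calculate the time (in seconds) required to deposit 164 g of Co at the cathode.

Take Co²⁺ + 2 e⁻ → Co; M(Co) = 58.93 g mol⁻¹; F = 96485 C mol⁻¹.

n(Co) = m/M = 164 / 58.93 = 2.783 mol.
Each Co atom requires 2 electrons, so n(e⁻) = 2 × 2.783 = 5.566 mol.
Q = n(e⁻)·F = 5.566 × 96485 = 537000 C.
t = Q/I = 537000 / 0.3020 A = 1778000 s.

1.78 × 10⁶ s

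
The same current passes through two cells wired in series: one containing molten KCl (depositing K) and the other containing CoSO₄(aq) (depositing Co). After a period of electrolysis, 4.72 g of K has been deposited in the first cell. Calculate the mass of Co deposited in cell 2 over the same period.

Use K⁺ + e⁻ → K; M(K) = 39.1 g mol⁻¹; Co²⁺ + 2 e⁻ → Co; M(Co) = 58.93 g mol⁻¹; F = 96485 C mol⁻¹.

n(K) = 4.72 / 39.1 = 0.1207 mol.
Since K⁺ + e⁻ → K, n(e⁻) passed = 1 × 0.1207 = 0.1207 mol.
Cells in series carry the same charge, so the same 0.1207 mol of electrons passes through cell 2.
Co²⁺ + 2 e⁻ → Co, so n(Co) = 0.1207 / 2 = 0.06036 mol.
m(Co) = 0.06036 × 58.93 = 3.56 g.

3.56 g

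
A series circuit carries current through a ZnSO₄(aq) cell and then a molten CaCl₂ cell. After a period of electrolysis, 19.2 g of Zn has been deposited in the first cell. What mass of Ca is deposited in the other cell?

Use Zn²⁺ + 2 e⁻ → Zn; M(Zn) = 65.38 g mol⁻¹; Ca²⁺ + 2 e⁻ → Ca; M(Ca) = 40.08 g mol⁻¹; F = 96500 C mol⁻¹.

n(Zn) = 19.2 / 65.38 = 0.2937 mol.
Since Zn²⁺ + 2 e⁻ → Zn, n(e⁻) passed = 2 × 0.2937 = 0.5873 mol.
Cells in series carry the same charge, so the same 0.5873 mol of electrons passes through cell 2.
Ca²⁺ + 2 e⁻ → Ca, so n(Ca) = 0.5873 / 2 = 0.2937 mol.
m(Ca) = 0.2937 × 40.08 = 11.8 g.

11.8 g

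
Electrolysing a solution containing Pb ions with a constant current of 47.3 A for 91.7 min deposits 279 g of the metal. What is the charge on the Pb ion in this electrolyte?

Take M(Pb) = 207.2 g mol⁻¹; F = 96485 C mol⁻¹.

+2

Q = I·t = 47.30 A × 5502.0 s = 260200 C, so n(e⁻) = 260200/96485 = 2.697 mol.
n(Pb) deposited = 279 / 207.2 = 1.347 mol.
Electrons per atom = n(e⁻)/n(Pb) = 2.697 / 1.347 = 2.00 ≈ 2, so the ion is Pb²⁺.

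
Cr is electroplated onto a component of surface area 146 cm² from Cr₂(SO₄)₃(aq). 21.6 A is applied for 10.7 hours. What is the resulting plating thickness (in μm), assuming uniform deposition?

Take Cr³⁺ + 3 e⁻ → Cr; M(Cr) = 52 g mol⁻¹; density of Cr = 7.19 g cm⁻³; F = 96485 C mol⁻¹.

1420 μm

Q = I·t = 21.60 × 38520 = 832000 C; n(e⁻) = 8.623 mol.
n(Cr) = n(e⁻)/3 = 2.874 mol, so m = 2.874 × 52 = 149.5 g.
Volume = m/ρ = 149.5 / 7.19 = 20.79 cm³.
Thickness = V/A = 20.79 / 146 = 0.142 cm = 1420 μm.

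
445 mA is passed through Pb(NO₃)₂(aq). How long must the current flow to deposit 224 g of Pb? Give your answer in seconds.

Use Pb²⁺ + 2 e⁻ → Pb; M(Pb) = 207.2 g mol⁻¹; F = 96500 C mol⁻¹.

4.69 × 10⁵ s

n(Pb) = m/M = 224 / 207.2 = 1.081 mol.
Each Pb atom requires 2 electrons, so n(e⁻) = 2 × 1.081 = 2.162 mol.
Q = n(e⁻)·F = 2.162 × 96500 = 208600 C.
t = Q/I = 208600 / 0.4450 A = 468900 s.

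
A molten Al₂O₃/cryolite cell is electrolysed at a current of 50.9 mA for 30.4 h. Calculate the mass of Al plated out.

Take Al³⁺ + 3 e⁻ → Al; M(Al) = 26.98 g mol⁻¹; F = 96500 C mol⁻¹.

0.519 g

Q = I·t = 0.05090 A × 109440 s = 5570 C.
n(e⁻) = Q/F = 5570 / 96500 = 0.05773 mol.
Al³⁺ + 3 e⁻ → Al, so n(Al) = n(e⁻)/3 = 0.01924 mol.
m = n·M = 0.01924 × 26.98 = 0.519 g.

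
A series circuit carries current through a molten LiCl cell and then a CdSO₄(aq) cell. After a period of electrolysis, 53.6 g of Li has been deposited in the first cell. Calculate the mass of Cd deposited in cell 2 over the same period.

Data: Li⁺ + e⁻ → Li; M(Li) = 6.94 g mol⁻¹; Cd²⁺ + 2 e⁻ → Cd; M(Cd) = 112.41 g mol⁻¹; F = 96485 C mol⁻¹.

434 g

n(Li) = 53.6 / 6.94 = 7.723 mol.
Since Li⁺ + e⁻ → Li, n(e⁻) passed = 1 × 7.723 = 7.723 mol.
Cells in series carry the same charge, so the same 7.723 mol of electrons passes through cell 2.
Cd²⁺ + 2 e⁻ → Cd, so n(Cd) = 7.723 / 2 = 3.862 mol.
m(Cd) = 3.862 × 112.41 = 434 g.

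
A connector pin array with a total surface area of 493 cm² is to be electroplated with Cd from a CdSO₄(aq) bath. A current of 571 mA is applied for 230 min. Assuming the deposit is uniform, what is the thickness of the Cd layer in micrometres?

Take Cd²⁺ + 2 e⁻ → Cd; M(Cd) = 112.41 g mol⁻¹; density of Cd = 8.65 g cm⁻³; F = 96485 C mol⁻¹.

Q = I·t = 0.5710 × 13800 = 7880 C; n(e⁻) = 0.08167 mol.
n(Cd) = n(e⁻)/2 = 0.04083 mol, so m = 0.04083 × 112.41 = 4.590 g.
Volume = m/ρ = 4.590 / 8.65 = 0.5307 cm³.
Thickness = V/A = 0.5307 / 493 = 0.00108 cm = 10.8 μm.

10.8 μm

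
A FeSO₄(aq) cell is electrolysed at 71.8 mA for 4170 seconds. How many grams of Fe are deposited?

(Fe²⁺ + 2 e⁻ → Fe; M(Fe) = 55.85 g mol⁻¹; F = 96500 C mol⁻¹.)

0.0866 g

Q = I·t = 0.07180 A × 4170.0 s = 299.4 C.
n(e⁻) = Q/F = 299.4 / 96500 = 0.003103 mol.
Fe²⁺ + 2 e⁻ → Fe, so n(Fe) = n(e⁻)/2 = 0.001551 mol.
m = n·M = 0.001551 × 55.85 = 0.0866 g.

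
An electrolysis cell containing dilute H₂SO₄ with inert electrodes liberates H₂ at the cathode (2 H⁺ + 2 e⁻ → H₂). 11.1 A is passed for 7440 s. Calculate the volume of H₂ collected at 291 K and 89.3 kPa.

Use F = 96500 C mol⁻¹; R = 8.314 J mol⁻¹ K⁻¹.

Q = I·t = 11.10 A × 7440.0 s = 82580 C.
n(e⁻) = Q/F = 82580 / 96500 = 0.8558 mol.
2 electrons are transferred per H₂ molecule, so n(H₂) = 0.8558 / 2 = 0.4279 mol.
V = nRT/P = (0.4279 × 8.314 × 291) / (89.3 × 10³ Pa) = 0.0116 m³ = 11.6 L.

11.6 L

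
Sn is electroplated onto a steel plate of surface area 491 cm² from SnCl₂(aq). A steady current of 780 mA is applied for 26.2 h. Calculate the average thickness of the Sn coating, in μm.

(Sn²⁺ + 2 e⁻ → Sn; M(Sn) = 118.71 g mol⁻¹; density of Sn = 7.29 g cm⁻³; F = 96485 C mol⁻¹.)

Q = I·t = 0.7800 × 94320 = 73570 C; n(e⁻) = 0.7625 mol.
n(Sn) = n(e⁻)/2 = 0.3812 mol, so m = 0.3812 × 118.71 = 45.26 g.
Volume = m/ρ = 45.26 / 7.29 = 6.208 cm³.
Thickness = V/A = 6.208 / 491 = 0.0126 cm = 126 μm.

126 μm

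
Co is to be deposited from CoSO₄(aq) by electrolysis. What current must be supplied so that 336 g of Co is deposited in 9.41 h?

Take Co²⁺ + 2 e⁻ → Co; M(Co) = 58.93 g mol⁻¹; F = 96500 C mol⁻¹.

n(Co) = 336 / 58.93 = 5.702 mol.
n(e⁻) = 2 × 5.702 = 11.40 mol.
Q = n(e⁻)·F = 11.40 × 96500 = 1100000 C.
I = Q/t = 1100000 / 33876 s = 32.5 A.

32.5 A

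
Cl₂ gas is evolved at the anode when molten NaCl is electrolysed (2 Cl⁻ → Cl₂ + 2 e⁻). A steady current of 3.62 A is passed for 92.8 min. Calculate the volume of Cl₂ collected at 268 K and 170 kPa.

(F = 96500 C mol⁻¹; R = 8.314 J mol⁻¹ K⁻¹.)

Q = I·t = 3.620 A × 5568.0 s = 20160 C.
n(e⁻) = Q/F = 20160 / 96500 = 0.2089 mol.
2 electrons are transferred per Cl₂ molecule, so n(Cl₂) = 0.2089 / 2 = 0.1044 mol.
V = nRT/P = (0.1044 × 8.314 × 268) / (170 × 10³ Pa) = 0.00137 m³ = 1.37 L.

1.37 L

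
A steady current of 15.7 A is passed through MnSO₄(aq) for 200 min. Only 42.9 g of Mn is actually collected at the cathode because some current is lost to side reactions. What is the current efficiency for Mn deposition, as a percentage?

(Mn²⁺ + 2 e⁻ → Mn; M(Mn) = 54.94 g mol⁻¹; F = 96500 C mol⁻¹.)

Q = I·t = 15.70 × 12000 = 188400 C; n(e⁻) = 188400/96500 = 1.952 mol.
Theoretical n(Mn) = n(e⁻)/2 = 0.9762 mol, i.e. m_theo = 0.9762 × 54.94 = 53.63 g.
Efficiency = m_actual / m_theo = 42.9 / 53.63 = 80.0 %.

80.0 %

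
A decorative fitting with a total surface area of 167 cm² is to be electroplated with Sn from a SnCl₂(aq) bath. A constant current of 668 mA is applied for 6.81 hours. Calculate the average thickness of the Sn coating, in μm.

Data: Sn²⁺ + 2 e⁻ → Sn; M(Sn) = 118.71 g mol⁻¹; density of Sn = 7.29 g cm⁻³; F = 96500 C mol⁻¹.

82.7 μm

Q = I·t = 0.6680 × 24516 = 16380 C; n(e⁻) = 0.1697 mol.
n(Sn) = n(e⁻)/2 = 0.08485 mol, so m = 0.08485 × 118.71 = 10.07 g.
Volume = m/ρ = 10.07 / 7.29 = 1.382 cm³.
Thickness = V/A = 1.382 / 167 = 0.00827 cm = 82.7 μm.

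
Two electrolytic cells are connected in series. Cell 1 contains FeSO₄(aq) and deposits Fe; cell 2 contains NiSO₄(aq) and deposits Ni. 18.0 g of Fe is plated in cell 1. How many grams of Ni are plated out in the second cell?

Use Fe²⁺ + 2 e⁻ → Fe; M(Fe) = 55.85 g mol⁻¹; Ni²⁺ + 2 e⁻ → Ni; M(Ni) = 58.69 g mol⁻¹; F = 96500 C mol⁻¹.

18.9 g

n(Fe) = 18.0 / 55.85 = 0.3223 mol.
Since Fe²⁺ + 2 e⁻ → Fe, n(e⁻) passed = 2 × 0.3223 = 0.6446 mol.
Cells in series carry the same charge, so the same 0.6446 mol of electrons passes through cell 2.
Ni²⁺ + 2 e⁻ → Ni, so n(Ni) = 0.6446 / 2 = 0.3223 mol.
m(Ni) = 0.3223 × 58.69 = 18.9 g.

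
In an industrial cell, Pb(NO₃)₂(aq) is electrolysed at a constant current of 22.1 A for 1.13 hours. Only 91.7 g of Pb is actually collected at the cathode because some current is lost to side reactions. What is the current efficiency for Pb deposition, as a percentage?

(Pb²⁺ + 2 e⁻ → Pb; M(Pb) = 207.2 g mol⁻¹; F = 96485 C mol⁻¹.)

Q = I·t = 22.10 × 4068.0 = 89900 C; n(e⁻) = 89900/96485 = 0.9318 mol.
Theoretical n(Pb) = n(e⁻)/2 = 0.4659 mol, i.e. m_theo = 0.4659 × 207.2 = 96.53 g.
Efficiency = m_actual / m_theo = 91.7 / 96.53 = 95.0 %.

95.0 %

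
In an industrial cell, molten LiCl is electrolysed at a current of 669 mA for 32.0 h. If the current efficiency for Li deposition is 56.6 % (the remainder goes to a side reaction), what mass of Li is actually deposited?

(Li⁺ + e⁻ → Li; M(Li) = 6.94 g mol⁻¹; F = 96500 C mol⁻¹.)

Q = I·t = 0.6690 × 115200 = 77070 C.
n(e⁻) = 77070/96500 = 0.7986 mol; theoretically n(Li) = 0.7986/1 = 0.7986 mol, m_theo = 5.543 g.
At 56.6 % efficiency, m_actual = 0.566 × 5.543 = 3.14 g.

3.14 g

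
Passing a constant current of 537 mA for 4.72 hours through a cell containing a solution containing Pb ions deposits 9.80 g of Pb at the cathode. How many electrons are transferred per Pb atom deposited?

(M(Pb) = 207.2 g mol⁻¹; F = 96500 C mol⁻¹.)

2

Q = I·t = 0.5370 A × 16992 s = 9125 C, so n(e⁻) = 9125/96500 = 0.09456 mol.
n(Pb) deposited = 9.80 / 207.2 = 0.04730 mol.
Electrons per atom = n(e⁻)/n(Pb) = 0.09456 / 0.04730 = 2.00 ≈ 2, so the ion is Pb²⁺.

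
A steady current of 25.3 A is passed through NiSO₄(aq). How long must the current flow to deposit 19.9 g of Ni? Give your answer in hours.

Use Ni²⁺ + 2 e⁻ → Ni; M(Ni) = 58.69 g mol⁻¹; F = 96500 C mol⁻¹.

0.718 h

n(Ni) = m/M = 19.9 / 58.69 = 0.3391 mol.
Each Ni atom requires 2 electrons, so n(e⁻) = 2 × 0.3391 = 0.6781 mol.
Q = n(e⁻)·F = 0.6781 × 96500 = 65440 C.
t = Q/I = 65440 / 25.30 A = 2587 s = 0.718 h.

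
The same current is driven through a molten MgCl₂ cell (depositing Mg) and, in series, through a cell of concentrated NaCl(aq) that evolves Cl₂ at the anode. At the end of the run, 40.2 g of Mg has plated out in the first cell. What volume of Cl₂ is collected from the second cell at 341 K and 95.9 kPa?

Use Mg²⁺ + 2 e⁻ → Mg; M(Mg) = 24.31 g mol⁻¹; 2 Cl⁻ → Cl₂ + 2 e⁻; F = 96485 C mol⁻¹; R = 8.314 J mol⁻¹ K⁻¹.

n(Mg) = 40.2 / 24.31 = 1.654 mol, so n(e⁻) = 2 × 1.654 = 3.307 mol.
The cells are in series, so the same 3.307 mol of electrons passes through the second cell.
2 Cl⁻ → Cl₂ + 2 e⁻ — 2 mol e⁻ per mol Cl₂, so n(Cl₂) = 3.307/2 = 1.654 mol.
V = nRT/P = (1.654 × 8.314 × 341) / (95.9 × 10³) = 0.0489 m³ = 48.9 L.

48.9 L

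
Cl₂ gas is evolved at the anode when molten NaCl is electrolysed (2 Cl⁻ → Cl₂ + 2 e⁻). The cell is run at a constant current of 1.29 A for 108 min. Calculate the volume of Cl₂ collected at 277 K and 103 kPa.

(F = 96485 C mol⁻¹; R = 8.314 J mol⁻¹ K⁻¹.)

Q = I·t = 1.290 A × 6480.0 s = 8359 C.
n(e⁻) = Q/F = 8359 / 96485 = 0.08664 mol.
2 electrons are transferred per Cl₂ molecule, so n(Cl₂) = 0.08664 / 2 = 0.04332 mol.
V = nRT/P = (0.04332 × 8.314 × 277) / (103 × 10³ Pa) = 9.69 × 10⁻⁴ m³ = 0.969 L.

0.969 L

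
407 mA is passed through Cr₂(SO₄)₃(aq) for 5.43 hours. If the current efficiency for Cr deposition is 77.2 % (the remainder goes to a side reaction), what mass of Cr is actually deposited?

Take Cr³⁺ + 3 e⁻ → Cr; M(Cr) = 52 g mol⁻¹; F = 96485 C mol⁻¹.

1.10 g

Q = I·t = 0.4070 × 19548 = 7956 C.
n(e⁻) = 7956/96485 = 0.08246 mol; theoretically n(Cr) = 0.08246/3 = 0.02749 mol, m_theo = 1.429 g.
At 77.2 % efficiency, m_actual = 0.772 × 1.429 = 1.10 g.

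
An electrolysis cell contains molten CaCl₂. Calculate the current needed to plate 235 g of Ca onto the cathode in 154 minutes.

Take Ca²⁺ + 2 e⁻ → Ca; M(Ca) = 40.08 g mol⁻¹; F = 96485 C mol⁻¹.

122 A

n(Ca) = 235 / 40.08 = 5.863 mol.
n(e⁻) = 2 × 5.863 = 11.73 mol.
Q = n(e⁻)·F = 11.73 × 96485 = 1131000 C.
I = Q/t = 1131000 / 9240.0 s = 122 A.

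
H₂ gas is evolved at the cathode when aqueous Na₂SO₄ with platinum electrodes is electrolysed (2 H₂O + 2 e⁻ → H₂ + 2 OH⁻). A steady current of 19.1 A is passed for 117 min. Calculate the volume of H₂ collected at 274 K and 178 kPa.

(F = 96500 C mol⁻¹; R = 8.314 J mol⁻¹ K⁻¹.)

Q = I·t = 19.10 A × 7020.0 s = 134100 C.
n(e⁻) = Q/F = 134100 / 96500 = 1.389 mol.
2 electrons are transferred per H₂ molecule, so n(H₂) = 1.389 / 2 = 0.6947 mol.
V = nRT/P = (0.6947 × 8.314 × 274) / (178 × 10³ Pa) = 0.00889 m³ = 8.89 L.

8.89 L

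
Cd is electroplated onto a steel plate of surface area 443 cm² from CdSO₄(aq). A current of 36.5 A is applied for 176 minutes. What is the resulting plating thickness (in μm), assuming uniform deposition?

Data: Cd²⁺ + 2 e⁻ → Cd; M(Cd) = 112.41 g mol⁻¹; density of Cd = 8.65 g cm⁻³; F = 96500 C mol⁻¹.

586 μm

Q = I·t = 36.50 × 10560 = 385400 C; n(e⁻) = 3.994 mol.
n(Cd) = n(e⁻)/2 = 1.997 mol, so m = 1.997 × 112.41 = 224.5 g.
Volume = m/ρ = 224.5 / 8.65 = 25.95 cm³.
Thickness = V/A = 25.95 / 443 = 0.0586 cm = 586 μm.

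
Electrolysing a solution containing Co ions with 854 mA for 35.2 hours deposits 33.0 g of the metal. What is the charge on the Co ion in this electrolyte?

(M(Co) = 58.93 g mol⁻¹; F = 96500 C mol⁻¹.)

Q = I·t = 0.8540 A × 126720 s = 108200 C, so n(e⁻) = 108200/96500 = 1.121 mol.
n(Co) deposited = 33.0 / 58.93 = 0.5600 mol.
Electrons per atom = n(e⁻)/n(Co) = 1.121 / 0.5600 = 2.00 ≈ 2, so the ion is Co²⁺.

+2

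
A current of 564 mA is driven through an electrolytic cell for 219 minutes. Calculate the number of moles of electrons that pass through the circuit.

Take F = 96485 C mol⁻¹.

0.0768 mol

Q = I·t = 0.5640 A × 13140 s = 7411 C.
n(e⁻) = Q/F = 7411 / 96485 = 0.0768 mol.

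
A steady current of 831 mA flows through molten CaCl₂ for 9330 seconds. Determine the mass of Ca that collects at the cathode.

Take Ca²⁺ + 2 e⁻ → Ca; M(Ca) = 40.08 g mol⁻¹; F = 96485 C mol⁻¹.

Q = I·t = 0.8310 A × 9330.0 s = 7753 C.
n(e⁻) = Q/F = 7753 / 96485 = 0.08036 mol.
Ca²⁺ + 2 e⁻ → Ca, so n(Ca) = n(e⁻)/2 = 0.04018 mol.
m = n·M = 0.04018 × 40.08 = 1.61 g.

1.61 g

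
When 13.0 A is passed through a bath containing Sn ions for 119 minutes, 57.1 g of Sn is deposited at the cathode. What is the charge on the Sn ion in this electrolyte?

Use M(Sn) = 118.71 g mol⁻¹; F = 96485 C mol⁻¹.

Q = I·t = 13.00 A × 7140.0 s = 92820 C, so n(e⁻) = 92820/96485 = 0.9620 mol.
n(Sn) deposited = 57.1 / 118.71 = 0.4810 mol.
Electrons per atom = n(e⁻)/n(Sn) = 0.9620 / 0.4810 = 2.00 ≈ 2, so the ion is Sn²⁺.

+2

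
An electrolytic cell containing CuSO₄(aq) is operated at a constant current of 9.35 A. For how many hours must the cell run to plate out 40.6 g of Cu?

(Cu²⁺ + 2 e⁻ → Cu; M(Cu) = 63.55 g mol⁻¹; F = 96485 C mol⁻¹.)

n(Cu) = m/M = 40.6 / 63.55 = 0.6389 mol.
Each Cu atom requires 2 electrons, so n(e⁻) = 2 × 0.6389 = 1.278 mol.
Q = n(e⁻)·F = 1.278 × 96485 = 123300 C.
t = Q/I = 123300 / 9.350 A = 13190 s = 3.66 h.

3.66 h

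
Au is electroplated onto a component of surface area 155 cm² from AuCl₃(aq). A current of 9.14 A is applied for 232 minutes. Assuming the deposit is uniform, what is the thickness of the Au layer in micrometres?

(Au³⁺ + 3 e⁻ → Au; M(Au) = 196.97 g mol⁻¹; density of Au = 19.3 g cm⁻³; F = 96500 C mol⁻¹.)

289 μm

Q = I·t = 9.140 × 13920 = 127200 C; n(e⁻) = 1.318 mol.
n(Au) = n(e⁻)/3 = 0.4395 mol, so m = 0.4395 × 196.97 = 86.56 g.
Volume = m/ρ = 86.56 / 19.3 = 4.485 cm³.
Thickness = V/A = 4.485 / 155 = 0.0289 cm = 289 μm.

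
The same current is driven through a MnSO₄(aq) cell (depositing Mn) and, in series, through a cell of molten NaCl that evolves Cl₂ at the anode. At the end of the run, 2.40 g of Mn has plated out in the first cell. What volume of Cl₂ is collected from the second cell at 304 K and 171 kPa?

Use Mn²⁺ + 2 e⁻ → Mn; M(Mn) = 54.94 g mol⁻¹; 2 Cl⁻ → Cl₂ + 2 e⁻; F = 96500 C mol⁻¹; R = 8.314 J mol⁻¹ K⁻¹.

n(Mn) = 2.40 / 54.94 = 0.04368 mol, so n(e⁻) = 2 × 0.04368 = 0.08737 mol.
The cells are in series, so the same 0.08737 mol of electrons passes through the second cell.
2 Cl⁻ → Cl₂ + 2 e⁻ — 2 mol e⁻ per mol Cl₂, so n(Cl₂) = 0.08737/2 = 0.04368 mol.
V = nRT/P = (0.04368 × 8.314 × 304) / (171 × 10³) = 6.46 × 10⁻⁴ m³ = 0.646 L.

0.646 L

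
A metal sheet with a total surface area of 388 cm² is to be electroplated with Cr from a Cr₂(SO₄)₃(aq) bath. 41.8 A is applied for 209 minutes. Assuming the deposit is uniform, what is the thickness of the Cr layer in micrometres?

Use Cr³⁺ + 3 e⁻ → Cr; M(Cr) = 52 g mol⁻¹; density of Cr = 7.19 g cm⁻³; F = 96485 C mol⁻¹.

Q = I·t = 41.80 × 12540 = 524200 C; n(e⁻) = 5.433 mol.
n(Cr) = n(e⁻)/3 = 1.811 mol, so m = 1.811 × 52 = 94.17 g.
Volume = m/ρ = 94.17 / 7.19 = 13.10 cm³.
Thickness = V/A = 13.10 / 388 = 0.0338 cm = 338 μm.

338 μm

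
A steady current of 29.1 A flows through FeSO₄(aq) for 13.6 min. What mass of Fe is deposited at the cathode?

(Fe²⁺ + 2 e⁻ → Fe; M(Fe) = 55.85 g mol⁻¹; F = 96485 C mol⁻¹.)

6.87 g

Q = I·t = 29.10 A × 816.00 s = 23750 C.
n(e⁻) = Q/F = 23750 / 96485 = 0.2461 mol.
Fe²⁺ + 2 e⁻ → Fe, so n(Fe) = n(e⁻)/2 = 0.1231 mol.
m = n·M = 0.1231 × 55.85 = 6.87 g.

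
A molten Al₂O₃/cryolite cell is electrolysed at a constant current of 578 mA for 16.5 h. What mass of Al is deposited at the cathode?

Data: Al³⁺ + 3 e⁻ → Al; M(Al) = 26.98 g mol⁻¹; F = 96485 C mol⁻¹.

3.20 g

Q = I·t = 0.5780 A × 59400 s = 34330 C.
n(e⁻) = Q/F = 34330 / 96485 = 0.3558 mol.
Al³⁺ + 3 e⁻ → Al, so n(Al) = n(e⁻)/3 = 0.1186 mol.
m = n·M = 0.1186 × 26.98 = 3.20 g.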